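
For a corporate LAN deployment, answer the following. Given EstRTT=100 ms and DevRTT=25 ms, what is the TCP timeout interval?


Given: EstRTT = 100 ms, DevRTT = 25 ms
Timeout = EstRTT + 4 * DevRTT
4 * DevRTT = 4 * 25 = 100
Timeout = 100 + 100 = 200 ms

200


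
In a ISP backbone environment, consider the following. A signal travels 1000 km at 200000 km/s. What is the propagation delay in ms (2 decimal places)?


Given: distance = 1000 km, speed = 200000 km/s
Delay = distance / speed = 1000 / 200000 seconds
Delay in ms = 1000 * 1000 / 200000
Delay = 5.0000 ms
Rounded to 2 dp = 5.00 ms

5.00


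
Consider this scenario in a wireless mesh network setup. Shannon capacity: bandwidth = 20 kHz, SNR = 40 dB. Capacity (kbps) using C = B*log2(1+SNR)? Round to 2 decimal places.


Given: B = 20 kHz, SNR = 40 dB
SNR linear = 10^(40/10) = 10000
1 + SNR = 10001
log2(10001) = 13.2878566418
C = 20 * 1000 * 13.2878566418 = 265757.1328 bps
C = 265.757133 kbps -> 265.76 kbps (2 dp)

265.76


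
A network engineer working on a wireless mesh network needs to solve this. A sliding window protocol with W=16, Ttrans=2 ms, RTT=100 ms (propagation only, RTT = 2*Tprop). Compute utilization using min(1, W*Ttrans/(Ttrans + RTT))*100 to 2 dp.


Given: W = 16, Ttrans = 2 ms, RTT = 100 ms (= 2 * Tprop, Tprop = 50 ms)
Cycle time = Ttrans + RTT = 2 + 100 = 102 ms (first packet sent until its ACK returns)
W * Ttrans = 16 * 2 = 32 ms of sending per cycle
W * Ttrans / (Ttrans + RTT) = 32 / 102 = 0.313725
U = min(1, 0.313725) = 0.313725
U% = 31.37%

31.37


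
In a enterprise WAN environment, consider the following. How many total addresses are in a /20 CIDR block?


Given: CIDR prefix /20
Host bits = 32 - 20 = 12
Total addresses = 2^12 = 4096

4096


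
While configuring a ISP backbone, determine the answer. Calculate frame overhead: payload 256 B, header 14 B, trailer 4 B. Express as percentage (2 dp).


Given: payload = 256 B, header = 14 B, trailer = 4 B
Overhead bytes = header + trailer = 14 + 4 = 18
Total frame = payload + overhead = 256 + 18 = 274
Overhead % = 18 / 274 * 100 = 6.5693% -> 6.57% (2 dp)

6.57


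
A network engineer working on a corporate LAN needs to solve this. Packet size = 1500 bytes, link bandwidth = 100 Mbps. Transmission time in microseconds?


Given: packet = 1500 bytes, bandwidth = 100 Mbps
Packet in bits = 1500 * 8 = 12000 bits
Bandwidth = 100 * 10^6 = 100000000 bps
Time = 12000 / 100000000 seconds
Time in us = 12000 * 10^6 / 100000000 = 120

120


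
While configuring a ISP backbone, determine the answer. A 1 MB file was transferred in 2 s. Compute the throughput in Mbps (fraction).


Given: file = 1 MB, time = 2 s
File in Mb = 1 * 8 = 8 Mb
Throughput = 8 / 2 Mbps
Throughput = 4 Mbps

4


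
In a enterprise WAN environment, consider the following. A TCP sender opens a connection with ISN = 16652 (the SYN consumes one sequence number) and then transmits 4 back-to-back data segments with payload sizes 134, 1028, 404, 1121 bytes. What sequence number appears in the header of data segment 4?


The SYN occupies sequence number ISN = 16652, so the first data byte is ISN + 1 = 16653.
SEQ of data segment i = (ISN + 1) + sum of payload sizes of segments 1..i-1.
Segment 1: SEQ = 16653, payload = 134 bytes
Segment 2: SEQ = 16787, payload = 1028 bytes
Segment 3: SEQ = 17815, payload = 404 bytes
Segment 4: SEQ = 18219, payload = 1121 bytes
SEQ of segment 4 = 16653 + 134 + 1028 + 404 = 18219

18219


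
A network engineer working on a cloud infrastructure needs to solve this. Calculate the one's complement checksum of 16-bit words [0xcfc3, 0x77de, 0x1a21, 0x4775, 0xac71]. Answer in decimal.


Given words: [0xcfc3, 0x77de, 0x1a21, 0x4775, 0xac71]
Step 1: Sum all words
Raw sum = 53187 + 30686 + 6689 + 18293 + 44145 = 153000
Step 2: Fold carry: (21928 + 2) = 21930
One's complement = ~21930 & 0xFFFF = 43605

43605


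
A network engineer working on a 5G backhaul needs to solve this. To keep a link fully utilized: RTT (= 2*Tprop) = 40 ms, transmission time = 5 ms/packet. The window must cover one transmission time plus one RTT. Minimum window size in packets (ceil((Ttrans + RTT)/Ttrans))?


Given: Ttrans = 5 ms, RTT = 40 ms (= 2 * Tprop, Tprop = 20 ms)
Time until first ACK returns = Ttrans + RTT = 5 + 40 = 45 ms
Need W * Ttrans >= Ttrans + RTT  ->  W >= (Ttrans + RTT) / Ttrans
(Ttrans + RTT) / Ttrans = 45 / 5 = 9
W_min = ceil(9) = 9

9


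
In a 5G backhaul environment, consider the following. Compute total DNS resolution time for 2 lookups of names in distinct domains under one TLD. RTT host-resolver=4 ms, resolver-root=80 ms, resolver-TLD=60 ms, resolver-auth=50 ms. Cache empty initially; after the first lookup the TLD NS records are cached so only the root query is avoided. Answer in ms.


Lookup 1 (cold cache): local + root + TLD + auth = 4 + 80 + 60 + 50 = 194 ms
Lookups 2..2 (TLD NS cached -> skip root; new domain -> still ask TLD and auth): local + TLD + auth = 4 + 60 + 50 = 114 ms each
Remaining 1 lookups: 1 * 114 = 114 ms
Total = 194 + 114 = 308 ms

308


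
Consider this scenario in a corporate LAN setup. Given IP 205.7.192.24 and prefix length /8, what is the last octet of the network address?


Given: IP = 205.7.192.24, prefix = /8
Subnet mask = 255.0.0.0
Last octet of IP: 24
Last octet of mask: 0
Network last octet = 24 AND 0 = 0

0


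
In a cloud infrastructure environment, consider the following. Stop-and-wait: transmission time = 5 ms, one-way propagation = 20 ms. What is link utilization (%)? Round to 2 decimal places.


Given: Ttrans = 5 ms, Tprop = 20 ms
RTT = 2 * Tprop = 2 * 20 = 40 ms
U = Ttrans / (Ttrans + RTT)
U = 5 / (5 + 40)
U = 5 / 45 = 0.111111
U% = 11.11%

11.11


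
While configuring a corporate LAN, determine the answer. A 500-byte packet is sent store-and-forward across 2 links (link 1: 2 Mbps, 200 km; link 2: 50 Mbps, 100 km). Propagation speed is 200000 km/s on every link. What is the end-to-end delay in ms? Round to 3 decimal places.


Packet = 500 bytes = 4000 bits. Store-and-forward: sum (t_trans + t_prop) per link.
Link 1: t_trans = 4000/(2*10^6) s = 2.0000 ms; t_prop = 200/200000 s = 1.0000 ms; subtotal = 3.0000 ms
Link 2: t_trans = 4000/(50*10^6) s = 0.0800 ms; t_prop = 100/200000 s = 0.5000 ms; subtotal = 0.5800 ms
End-to-end = 3.0000 + 0.5800 = 3.5800 ms -> 3.580 ms (3 dp)

3.580


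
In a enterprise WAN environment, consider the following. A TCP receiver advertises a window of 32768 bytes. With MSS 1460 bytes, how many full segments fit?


Given: RWND = 32768 bytes, MSS = 1460 bytes
Full segments = floor(RWND / MSS)
Full segments = floor(32768 / 1460)
Full segments = floor(22.4438) = 22

22


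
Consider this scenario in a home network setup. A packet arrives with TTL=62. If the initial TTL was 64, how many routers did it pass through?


Given: initial TTL = 64, received TTL = 62
Hops = initial TTL - received TTL
Hops = 64 - 62 = 2

2


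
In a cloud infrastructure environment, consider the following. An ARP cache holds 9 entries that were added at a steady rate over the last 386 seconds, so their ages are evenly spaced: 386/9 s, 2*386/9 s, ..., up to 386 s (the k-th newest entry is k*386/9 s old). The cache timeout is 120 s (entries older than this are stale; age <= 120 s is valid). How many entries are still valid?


Ages are k * 386/9 s for k = 1..9 (spacing = 42.8889 s).
Entry k is valid iff k * 386/9 <= 120 iff k <= 9 * 120 / 386 = 2.7979
n_valid = floor(2.7979) = 2
(n_stale = 9 - 2 = 7)

2


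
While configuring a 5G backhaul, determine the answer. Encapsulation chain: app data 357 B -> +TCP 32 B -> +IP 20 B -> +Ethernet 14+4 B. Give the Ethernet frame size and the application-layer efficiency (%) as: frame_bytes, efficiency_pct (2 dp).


TCP segment = 357 + 32 = 389 B
IP packet = 389 + 20 = 409 B
Ethernet frame = 409 + 14 + 4 = 427 B
Efficiency = app / frame = 357 / 427 = 0.836066 = 83.6066% -> 83.61% (2 dp)

427, 83.61


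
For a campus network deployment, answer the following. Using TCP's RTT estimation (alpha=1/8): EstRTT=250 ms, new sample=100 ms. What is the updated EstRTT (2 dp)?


Given: EstRTT = 250 ms, SampleRTT = 100 ms, alpha = 1/8
New EstRTT = (1 - alpha) * EstRTT + alpha * SampleRTT
(7/8) * 250 = 218.75
(1/8) * 100 = 12.5
New EstRTT = 218.75 + 12.5 = 231.25 ms -> 231.25 ms (2 dp)

231.25


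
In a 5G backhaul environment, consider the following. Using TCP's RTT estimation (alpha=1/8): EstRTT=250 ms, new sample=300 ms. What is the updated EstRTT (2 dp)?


Given: EstRTT = 250 ms, SampleRTT = 300 ms, alpha = 1/8
New EstRTT = (1 - alpha) * EstRTT + alpha * SampleRTT
(7/8) * 250 = 218.75
(1/8) * 300 = 37.5
New EstRTT = 218.75 + 37.5 = 256.25 ms -> 256.25 ms (2 dp)

256.25


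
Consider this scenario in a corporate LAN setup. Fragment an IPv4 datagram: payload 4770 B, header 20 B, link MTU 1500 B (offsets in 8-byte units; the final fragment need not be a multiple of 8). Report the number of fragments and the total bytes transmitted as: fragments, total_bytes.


Max data per non-final fragment = floor((MTU - header)/8)*8 = floor((1500 - 20)/8)*8 = floor(1480/8)*8 = 1480 B
Final fragment needs no 8-byte alignment: it can carry up to MTU - header = 1480 B
Non-final fragments needed = ceil((payload - 1480) / 1480) = ceil(3290/1480) = ceil(2.2230) = 3
Number of fragments = 3 + 1 = 4
Fragment sizes (data): 3 * 1480 B + 330 B (last, 330 <= 1480 OK)
Total bytes sent = payload + n_frags * header = 4770 + 4*20 = 4770 + 80 = 4850 B

4, 4850


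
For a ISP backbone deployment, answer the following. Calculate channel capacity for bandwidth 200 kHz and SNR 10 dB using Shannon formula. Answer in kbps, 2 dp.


Given: B = 200 kHz, SNR = 10 dB
SNR linear = 10^(10/10) = 10
1 + SNR = 11
log2(11) = 3.4594316186
C = 200 * 1000 * 3.4594316186 = 691886.3237 bps
C = 691.886324 kbps -> 691.89 kbps (2 dp)

691.89


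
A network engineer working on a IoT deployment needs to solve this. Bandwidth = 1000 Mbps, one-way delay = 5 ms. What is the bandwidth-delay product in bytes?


Given: bandwidth = 1000 Mbps, delay = 5 ms
BDP in bits = 1000 * 10^6 * 5 / 1000
BDP in bits = 5000000
BDP in bytes = 5000000 / 8 = 625000

625000


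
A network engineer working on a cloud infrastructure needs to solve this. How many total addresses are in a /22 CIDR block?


Given: CIDR prefix /22
Host bits = 32 - 22 = 10
Total addresses = 2^10 = 1024

1024


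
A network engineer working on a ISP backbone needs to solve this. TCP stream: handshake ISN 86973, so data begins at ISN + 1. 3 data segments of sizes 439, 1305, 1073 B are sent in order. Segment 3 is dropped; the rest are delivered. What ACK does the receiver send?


SYN uses sequence number 86973; first data byte = ISN + 1 = 86974.
Segment 1: SEQ = 86974, len = 439 B, covers [86974, 87412]
Segment 2: SEQ = 87413, len = 1305 B, covers [87413, 88717]
Segment 3: SEQ = 88718, len = 1073 B, covers [88718, 89790] [LOST]
In-order data received: bytes [86974, 88717] (segments 1..2).
Segment 3 missing -> gap begins at byte 88718.
Cumulative ACK = next expected in-order byte = 86974 + 439 + 1305 = 88718

88718


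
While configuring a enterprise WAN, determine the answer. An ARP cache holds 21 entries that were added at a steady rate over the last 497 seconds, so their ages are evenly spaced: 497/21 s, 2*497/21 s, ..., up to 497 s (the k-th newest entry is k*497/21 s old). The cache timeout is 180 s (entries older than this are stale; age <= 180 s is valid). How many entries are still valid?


Ages are k * 497/21 s for k = 1..21 (spacing = 23.6667 s).
Entry k is valid iff k * 497/21 <= 180 iff k <= 21 * 180 / 497 = 7.6056
n_valid = floor(7.6056) = 7
(n_stale = 21 - 7 = 14)

7


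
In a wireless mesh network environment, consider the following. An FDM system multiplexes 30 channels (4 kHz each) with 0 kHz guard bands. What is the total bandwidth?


Given: 30 channels, 4 kHz each, guard = 0 kHz
Channel bandwidth = 30 * 4 = 120 kHz
Guard bands = 29 gaps * 0 kHz = 0 kHz
Total = 120 + 0 = 120 kHz

120


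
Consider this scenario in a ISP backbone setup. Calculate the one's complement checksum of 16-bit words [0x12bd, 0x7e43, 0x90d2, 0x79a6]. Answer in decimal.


Given words: [0x12bd, 0x7e43, 0x90d2, 0x79a6]
Step 1: Sum all words
Raw sum = 4797 + 32323 + 37074 + 31142 = 105336
Step 2: Fold carry: (39800 + 1) = 39801
One's complement = ~39801 & 0xFFFF = 25734

25734


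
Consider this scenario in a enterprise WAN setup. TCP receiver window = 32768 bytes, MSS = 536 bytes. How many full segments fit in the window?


Given: RWND = 32768 bytes, MSS = 536 bytes
Full segments = floor(RWND / MSS)
Full segments = floor(32768 / 536)
Full segments = floor(61.1343) = 61

61


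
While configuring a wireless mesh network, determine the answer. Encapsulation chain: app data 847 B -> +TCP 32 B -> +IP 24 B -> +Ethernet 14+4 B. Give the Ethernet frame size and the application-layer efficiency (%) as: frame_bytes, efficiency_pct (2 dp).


TCP segment = 847 + 32 = 879 B
IP packet = 879 + 24 = 903 B
Ethernet frame = 903 + 14 + 4 = 921 B
Efficiency = app / frame = 847 / 921 = 0.919653 = 91.9653% -> 91.97% (2 dp)

921, 91.97


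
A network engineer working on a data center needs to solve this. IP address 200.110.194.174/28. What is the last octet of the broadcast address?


Given: IP = 200.110.194.174, prefix = /28
Host bits = 32 - 28 = 4
Network last octet = 174 AND mask = 160
Host part size = 2^4 - 1 = 15
Broadcast last octet = 160 OR 15 = 175

175


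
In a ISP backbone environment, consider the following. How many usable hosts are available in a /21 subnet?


Given: subnet mask /21
Host bits = 32 - 21 = 11
Total addresses = 2^11 = 2048
Usable hosts = 2048 - 2 (network + broadcast) = 2046

2046


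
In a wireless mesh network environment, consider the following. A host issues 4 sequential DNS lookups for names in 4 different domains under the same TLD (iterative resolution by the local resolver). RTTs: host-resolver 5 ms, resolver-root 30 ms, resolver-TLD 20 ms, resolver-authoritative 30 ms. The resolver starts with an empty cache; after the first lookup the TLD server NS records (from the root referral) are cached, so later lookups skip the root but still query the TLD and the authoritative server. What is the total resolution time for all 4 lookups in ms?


Lookup 1 (cold cache): local + root + TLD + auth = 5 + 30 + 20 + 30 = 85 ms
Lookups 2..4 (TLD NS cached -> skip root; new domain -> still ask TLD and auth): local + TLD + auth = 5 + 20 + 30 = 55 ms each
Remaining 3 lookups: 3 * 55 = 165 ms
Total = 85 + 165 = 250 ms

250


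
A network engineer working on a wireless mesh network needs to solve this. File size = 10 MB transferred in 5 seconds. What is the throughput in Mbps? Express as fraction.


Given: file = 10 MB, time = 5 s
File in Mb = 10 * 8 = 80 Mb
Throughput = 80 / 5 Mbps
Throughput = 16 Mbps

16


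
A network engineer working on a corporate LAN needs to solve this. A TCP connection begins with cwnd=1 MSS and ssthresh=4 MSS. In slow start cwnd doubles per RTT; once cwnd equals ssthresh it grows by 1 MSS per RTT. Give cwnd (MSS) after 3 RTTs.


RTT 0: cwnd = 1 MSS (initial)
RTT 1: cwnd = 2 MSS (slow start, doubled)
RTT 2: cwnd = 4 MSS (slow start, doubled)
RTT 3: cwnd = 5 MSS (congestion avoidance, +1)

5


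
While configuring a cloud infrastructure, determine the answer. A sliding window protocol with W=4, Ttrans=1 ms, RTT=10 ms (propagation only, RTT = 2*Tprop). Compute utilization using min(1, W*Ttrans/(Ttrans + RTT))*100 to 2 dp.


Given: W = 4, Ttrans = 1 ms, RTT = 10 ms (= 2 * Tprop, Tprop = 5 ms)
Cycle time = Ttrans + RTT = 1 + 10 = 11 ms (first packet sent until its ACK returns)
W * Ttrans = 4 * 1 = 4 ms of sending per cycle
W * Ttrans / (Ttrans + RTT) = 4 / 11 = 0.363636
U = min(1, 0.363636) = 0.363636
U% = 36.36%

36.36


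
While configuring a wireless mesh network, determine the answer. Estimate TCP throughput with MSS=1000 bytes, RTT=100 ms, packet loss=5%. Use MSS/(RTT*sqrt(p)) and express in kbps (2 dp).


Given: MSS = 1000 bytes, RTT = 100 ms, loss = 5%
RTT in seconds = 100 / 1000 = 0.1
Loss rate = 5% = 0.05
sqrt(loss) = sqrt(0.05) = 0.223606797750
Throughput (bytes/s) = 1000 / (0.1 * 0.223606797750) = 44721.3595
Throughput (kbps) = 44721.3595 * 8 / 1000 = 357.770876 -> 357.77 kbps (2 dp)

357.77


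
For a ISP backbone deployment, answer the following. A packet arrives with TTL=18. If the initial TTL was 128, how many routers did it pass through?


Given: initial TTL = 128, received TTL = 18
Hops = initial TTL - received TTL
Hops = 128 - 18 = 110

110


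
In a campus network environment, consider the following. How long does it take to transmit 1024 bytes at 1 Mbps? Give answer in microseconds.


Given: packet = 1024 bytes, bandwidth = 1 Mbps
Packet in bits = 1024 * 8 = 8192 bits
Bandwidth = 1 * 10^6 = 1000000 bps
Time = 8192 / 1000000 seconds
Time in us = 8192 * 10^6 / 1000000 = 8192

8192


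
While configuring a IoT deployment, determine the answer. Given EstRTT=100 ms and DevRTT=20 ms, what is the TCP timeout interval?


Given: EstRTT = 100 ms, DevRTT = 20 ms
Timeout = EstRTT + 4 * DevRTT
4 * DevRTT = 4 * 20 = 80
Timeout = 100 + 80 = 180 ms

180


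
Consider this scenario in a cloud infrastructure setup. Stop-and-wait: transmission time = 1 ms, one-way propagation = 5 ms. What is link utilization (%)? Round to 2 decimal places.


Given: Ttrans = 1 ms, Tprop = 5 ms
RTT = 2 * Tprop = 2 * 5 = 10 ms
U = Ttrans / (Ttrans + RTT)
U = 1 / (1 + 10)
U = 1 / 11 = 0.090909
U% = 9.09%

9.09


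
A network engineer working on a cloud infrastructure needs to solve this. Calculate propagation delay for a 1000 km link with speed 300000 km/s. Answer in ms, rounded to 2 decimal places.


Given: distance = 1000 km, speed = 300000 km/s
Delay = distance / speed = 1000 / 300000 seconds
Delay in ms = 1000 * 1000 / 300000
Delay = 3.3333 ms
Rounded to 2 dp = 3.33 ms

3.33


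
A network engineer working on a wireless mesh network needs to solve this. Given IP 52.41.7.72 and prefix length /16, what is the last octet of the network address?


Given: IP = 52.41.7.72, prefix = /16
Subnet mask = 255.255.0.0
Last octet of IP: 72
Last octet of mask: 0
Network last octet = 72 AND 0 = 0

0


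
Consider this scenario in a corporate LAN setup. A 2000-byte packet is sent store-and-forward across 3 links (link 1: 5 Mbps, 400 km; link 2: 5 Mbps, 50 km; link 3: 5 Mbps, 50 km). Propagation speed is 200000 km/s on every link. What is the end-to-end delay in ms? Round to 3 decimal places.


Packet = 2000 bytes = 16000 bits. Store-and-forward: sum (t_trans + t_prop) per link.
Link 1: t_trans = 16000/(5*10^6) s = 3.2000 ms; t_prop = 400/200000 s = 2.0000 ms; subtotal = 5.2000 ms
Link 2: t_trans = 16000/(5*10^6) s = 3.2000 ms; t_prop = 50/200000 s = 0.2500 ms; subtotal = 3.4500 ms
Link 3: t_trans = 16000/(5*10^6) s = 3.2000 ms; t_prop = 50/200000 s = 0.2500 ms; subtotal = 3.4500 ms
End-to-end = 5.2000 + 3.4500 + 3.4500 = 12.1000 ms -> 12.100 ms (3 dp)

12.100


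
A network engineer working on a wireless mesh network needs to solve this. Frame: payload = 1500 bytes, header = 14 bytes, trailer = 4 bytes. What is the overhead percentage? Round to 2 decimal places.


Given: payload = 1500 B, header = 14 B, trailer = 4 B
Overhead bytes = header + trailer = 14 + 4 = 18
Total frame = payload + overhead = 1500 + 18 = 1518
Overhead % = 18 / 1518 * 100 = 1.1858% -> 1.19% (2 dp)

1.19


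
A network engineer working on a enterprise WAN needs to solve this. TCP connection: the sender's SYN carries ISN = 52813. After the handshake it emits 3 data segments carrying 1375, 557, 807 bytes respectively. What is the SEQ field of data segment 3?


The SYN occupies sequence number ISN = 52813, so the first data byte is ISN + 1 = 52814.
SEQ of data segment i = (ISN + 1) + sum of payload sizes of segments 1..i-1.
Segment 1: SEQ = 52814, payload = 1375 bytes
Segment 2: SEQ = 54189, payload = 557 bytes
Segment 3: SEQ = 54746, payload = 807 bytes
SEQ of segment 3 = 52814 + 1375 + 557 = 54746

54746


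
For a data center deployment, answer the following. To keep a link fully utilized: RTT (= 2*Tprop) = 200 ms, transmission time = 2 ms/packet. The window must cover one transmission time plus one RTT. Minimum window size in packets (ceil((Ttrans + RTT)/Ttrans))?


Given: Ttrans = 2 ms, RTT = 200 ms (= 2 * Tprop, Tprop = 100 ms)
Time until first ACK returns = Ttrans + RTT = 2 + 200 = 202 ms
Need W * Ttrans >= Ttrans + RTT  ->  W >= (Ttrans + RTT) / Ttrans
(Ttrans + RTT) / Ttrans = 202 / 2 = 101
W_min = ceil(101) = 101

101


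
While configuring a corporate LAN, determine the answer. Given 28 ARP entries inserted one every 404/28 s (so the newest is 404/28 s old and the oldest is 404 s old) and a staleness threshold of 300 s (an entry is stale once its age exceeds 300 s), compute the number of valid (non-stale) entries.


Ages are k * 404/28 s for k = 1..28 (spacing = 14.4286 s).
Entry k is valid iff k * 404/28 <= 300 iff k <= 28 * 300 / 404 = 20.7921
n_valid = floor(20.7921) = 20
(n_stale = 28 - 20 = 8)

20


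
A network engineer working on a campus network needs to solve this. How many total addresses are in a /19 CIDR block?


Given: CIDR prefix /19
Host bits = 32 - 19 = 13
Total addresses = 2^13 = 8192

8192


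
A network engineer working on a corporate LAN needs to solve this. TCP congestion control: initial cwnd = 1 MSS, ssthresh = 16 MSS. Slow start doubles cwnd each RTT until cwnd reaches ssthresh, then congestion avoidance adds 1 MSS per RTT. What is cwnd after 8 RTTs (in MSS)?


RTT 0: cwnd = 1 MSS (initial)
RTT 1: cwnd = 2 MSS (slow start, doubled)
RTT 2: cwnd = 4 MSS (slow start, doubled)
RTT 3: cwnd = 8 MSS (slow start, doubled)
RTT 4: cwnd = 16 MSS (slow start, doubled)
RTT 5: cwnd = 17 MSS (congestion avoidance, +1)
RTT 6: cwnd = 18 MSS (congestion avoidance, +1)
RTT 7: cwnd = 19 MSS (congestion avoidance, +1)
RTT 8: cwnd = 20 MSS (congestion avoidance, +1)

20


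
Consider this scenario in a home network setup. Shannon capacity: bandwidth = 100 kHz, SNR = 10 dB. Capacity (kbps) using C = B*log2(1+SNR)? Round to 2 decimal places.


Given: B = 100 kHz, SNR = 10 dB
SNR linear = 10^(10/10) = 10
1 + SNR = 11
log2(11) = 3.4594316186
C = 100 * 1000 * 3.4594316186 = 345943.1619 bps
C = 345.943162 kbps -> 345.94 kbps (2 dp)

345.94


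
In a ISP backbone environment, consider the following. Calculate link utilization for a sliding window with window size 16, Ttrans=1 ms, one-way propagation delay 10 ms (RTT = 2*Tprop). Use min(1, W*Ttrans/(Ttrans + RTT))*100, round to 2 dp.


Given: W = 16, Ttrans = 1 ms, RTT = 20 ms (= 2 * Tprop, Tprop = 10 ms)
Cycle time = Ttrans + RTT = 1 + 20 = 21 ms (first packet sent until its ACK returns)
W * Ttrans = 16 * 1 = 16 ms of sending per cycle
W * Ttrans / (Ttrans + RTT) = 16 / 21 = 0.761905
U = min(1, 0.761905) = 0.761905
U% = 76.19%

76.19


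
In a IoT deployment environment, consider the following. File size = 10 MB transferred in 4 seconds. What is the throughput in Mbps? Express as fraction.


Given: file = 10 MB, time = 4 s
File in Mb = 10 * 8 = 80 Mb
Throughput = 80 / 4 Mbps
Throughput = 20 Mbps

20


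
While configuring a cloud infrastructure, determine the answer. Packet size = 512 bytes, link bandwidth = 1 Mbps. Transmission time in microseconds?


Given: packet = 512 bytes, bandwidth = 1 Mbps
Packet in bits = 512 * 8 = 4096 bits
Bandwidth = 1 * 10^6 = 1000000 bps
Time = 4096 / 1000000 seconds
Time in us = 4096 * 10^6 / 1000000 = 4096

4096


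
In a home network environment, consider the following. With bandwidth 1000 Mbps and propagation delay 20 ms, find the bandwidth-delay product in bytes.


Given: bandwidth = 1000 Mbps, delay = 20 ms
BDP in bits = 1000 * 10^6 * 20 / 1000
BDP in bits = 20000000
BDP in bytes = 20000000 / 8 = 2500000

2500000


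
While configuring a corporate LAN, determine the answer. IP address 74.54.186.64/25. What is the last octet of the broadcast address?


Given: IP = 74.54.186.64, prefix = /25
Host bits = 32 - 25 = 7
Network last octet = 64 AND mask = 0
Host part size = 2^7 - 1 = 127
Broadcast last octet = 0 OR 127 = 127

127


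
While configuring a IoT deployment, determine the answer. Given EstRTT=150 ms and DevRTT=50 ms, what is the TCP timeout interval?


Given: EstRTT = 150 ms, DevRTT = 50 ms
Timeout = EstRTT + 4 * DevRTT
4 * DevRTT = 4 * 50 = 200
Timeout = 150 + 200 = 350 ms

350


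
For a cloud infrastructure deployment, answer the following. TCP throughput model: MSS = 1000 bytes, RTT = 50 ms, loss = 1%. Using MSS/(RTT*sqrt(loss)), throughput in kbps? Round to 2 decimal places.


Given: MSS = 1000 bytes, RTT = 50 ms, loss = 1%
RTT in seconds = 50 / 1000 = 0.05
Loss rate = 1% = 0.01
sqrt(loss) = sqrt(0.01) = 0.1
Throughput (bytes/s) = 1000 / (0.05 * 0.1) = 200000.0000
Throughput (kbps) = 200000.0000 * 8 / 1000 = 1600.000000 -> 1600.00 kbps (2 dp)

1600.00


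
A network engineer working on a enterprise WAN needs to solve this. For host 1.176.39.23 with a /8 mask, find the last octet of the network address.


Given: IP = 1.176.39.23, prefix = /8
Subnet mask = 255.0.0.0
Last octet of IP: 23
Last octet of mask: 0
Network last octet = 23 AND 0 = 0

0


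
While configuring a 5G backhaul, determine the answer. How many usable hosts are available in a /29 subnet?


Given: subnet mask /29
Host bits = 32 - 29 = 3
Total addresses = 2^3 = 8
Usable hosts = 8 - 2 (network + broadcast) = 6

6


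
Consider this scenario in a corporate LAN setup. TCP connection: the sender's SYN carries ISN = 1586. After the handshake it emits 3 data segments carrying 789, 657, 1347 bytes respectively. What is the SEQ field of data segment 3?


The SYN occupies sequence number ISN = 1586, so the first data byte is ISN + 1 = 1587.
SEQ of data segment i = (ISN + 1) + sum of payload sizes of segments 1..i-1.
Segment 1: SEQ = 1587, payload = 789 bytes
Segment 2: SEQ = 2376, payload = 657 bytes
Segment 3: SEQ = 3033, payload = 1347 bytes
SEQ of segment 3 = 1587 + 789 + 657 = 3033

3033


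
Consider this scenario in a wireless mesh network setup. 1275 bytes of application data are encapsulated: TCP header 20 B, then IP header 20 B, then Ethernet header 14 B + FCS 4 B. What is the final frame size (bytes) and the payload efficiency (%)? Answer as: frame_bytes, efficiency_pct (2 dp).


TCP segment = 1275 + 20 = 1295 B
IP packet = 1295 + 20 = 1315 B
Ethernet frame = 1315 + 14 + 4 = 1333 B
Efficiency = app / frame = 1275 / 1333 = 0.956489 = 95.6489% -> 95.65% (2 dp)

1333, 95.65


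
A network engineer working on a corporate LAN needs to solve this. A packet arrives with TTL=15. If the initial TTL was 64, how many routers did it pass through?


Given: initial TTL = 64, received TTL = 15
Hops = initial TTL - received TTL
Hops = 64 - 15 = 49

49


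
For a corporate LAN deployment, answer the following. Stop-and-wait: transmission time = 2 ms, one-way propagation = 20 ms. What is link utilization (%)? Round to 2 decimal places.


Given: Ttrans = 2 ms, Tprop = 20 ms
RTT = 2 * Tprop = 2 * 20 = 40 ms
U = Ttrans / (Ttrans + RTT)
U = 2 / (2 + 40)
U = 2 / 42 = 0.047619
U% = 4.76%

4.76


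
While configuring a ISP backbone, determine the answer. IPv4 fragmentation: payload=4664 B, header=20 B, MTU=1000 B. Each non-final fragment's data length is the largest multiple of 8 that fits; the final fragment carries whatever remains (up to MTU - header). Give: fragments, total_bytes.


Max data per non-final fragment = floor((MTU - header)/8)*8 = floor((1000 - 20)/8)*8 = floor(980/8)*8 = 976 B
Final fragment needs no 8-byte alignment: it can carry up to MTU - header = 980 B
Non-final fragments needed = ceil((payload - 980) / 976) = ceil(3684/976) = ceil(3.7746) = 4
Number of fragments = 4 + 1 = 5
Fragment sizes (data): 4 * 976 B + 760 B (last, 760 <= 980 OK)
Total bytes sent = payload + n_frags * header = 4664 + 5*20 = 4664 + 100 = 4764 B

5, 4764


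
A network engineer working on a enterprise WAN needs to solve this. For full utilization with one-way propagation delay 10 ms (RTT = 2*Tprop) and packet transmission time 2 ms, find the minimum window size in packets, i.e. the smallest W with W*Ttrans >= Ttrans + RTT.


Given: Ttrans = 2 ms, RTT = 20 ms (= 2 * Tprop, Tprop = 10 ms)
Time until first ACK returns = Ttrans + RTT = 2 + 20 = 22 ms
Need W * Ttrans >= Ttrans + RTT  ->  W >= (Ttrans + RTT) / Ttrans
(Ttrans + RTT) / Ttrans = 22 / 2 = 11
W_min = ceil(11) = 11

11


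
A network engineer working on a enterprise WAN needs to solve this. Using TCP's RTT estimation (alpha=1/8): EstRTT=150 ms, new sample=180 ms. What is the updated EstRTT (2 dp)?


Given: EstRTT = 150 ms, SampleRTT = 180 ms, alpha = 1/8
New EstRTT = (1 - alpha) * EstRTT + alpha * SampleRTT
(7/8) * 150 = 131.25
(1/8) * 180 = 22.5
New EstRTT = 131.25 + 22.5 = 153.75 ms -> 153.75 ms (2 dp)

153.75


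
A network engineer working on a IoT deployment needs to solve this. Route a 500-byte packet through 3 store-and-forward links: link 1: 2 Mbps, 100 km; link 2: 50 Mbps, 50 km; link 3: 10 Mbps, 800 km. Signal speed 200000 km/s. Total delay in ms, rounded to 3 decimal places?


Packet = 500 bytes = 4000 bits. Store-and-forward: sum (t_trans + t_prop) per link.
Link 1: t_trans = 4000/(2*10^6) s = 2.0000 ms; t_prop = 100/200000 s = 0.5000 ms; subtotal = 2.5000 ms
Link 2: t_trans = 4000/(50*10^6) s = 0.0800 ms; t_prop = 50/200000 s = 0.2500 ms; subtotal = 0.3300 ms
Link 3: t_trans = 4000/(10*10^6) s = 0.4000 ms; t_prop = 800/200000 s = 4.0000 ms; subtotal = 4.4000 ms
End-to-end = 2.5000 + 0.3300 + 4.4000 = 7.2300 ms -> 7.230 ms (3 dp)

7.230


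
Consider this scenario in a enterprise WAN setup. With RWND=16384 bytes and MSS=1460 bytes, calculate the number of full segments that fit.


Given: RWND = 16384 bytes, MSS = 1460 bytes
Full segments = floor(RWND / MSS)
Full segments = floor(16384 / 1460)
Full segments = floor(11.2219) = 11

11


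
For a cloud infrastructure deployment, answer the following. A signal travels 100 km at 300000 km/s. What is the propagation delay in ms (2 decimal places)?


Given: distance = 100 km, speed = 300000 km/s
Delay = distance / speed = 100 / 300000 seconds
Delay in ms = 100 * 1000 / 300000
Delay = 0.3333 ms
Rounded to 2 dp = 0.33 ms

0.33


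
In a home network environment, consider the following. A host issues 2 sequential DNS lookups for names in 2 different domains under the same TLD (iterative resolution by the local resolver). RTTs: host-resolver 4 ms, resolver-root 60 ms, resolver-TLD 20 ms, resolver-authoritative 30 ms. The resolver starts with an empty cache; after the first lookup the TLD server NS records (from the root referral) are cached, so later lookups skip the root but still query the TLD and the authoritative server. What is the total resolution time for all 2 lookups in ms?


Lookup 1 (cold cache): local + root + TLD + auth = 4 + 60 + 20 + 30 = 114 ms
Lookups 2..2 (TLD NS cached -> skip root; new domain -> still ask TLD and auth): local + TLD + auth = 4 + 20 + 30 = 54 ms each
Remaining 1 lookups: 1 * 54 = 54 ms
Total = 114 + 54 = 168 ms

168


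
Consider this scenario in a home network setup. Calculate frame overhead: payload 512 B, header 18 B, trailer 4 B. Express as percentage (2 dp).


Given: payload = 512 B, header = 18 B, trailer = 4 B
Overhead bytes = header + trailer = 18 + 4 = 22
Total frame = payload + overhead = 512 + 22 = 534
Overhead % = 22 / 534 * 100 = 4.1199% -> 4.12% (2 dp)

4.12


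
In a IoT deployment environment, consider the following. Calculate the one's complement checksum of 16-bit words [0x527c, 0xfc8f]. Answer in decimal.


Given words: [0x527c, 0xfc8f]
Step 1: Sum all words
Raw sum = 21116 + 64655 = 85771
Step 2: Fold carry: (20235 + 1) = 20236
One's complement = ~20236 & 0xFFFF = 45299

45299


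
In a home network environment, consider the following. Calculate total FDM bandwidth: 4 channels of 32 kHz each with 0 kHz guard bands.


Given: 4 channels, 32 kHz each, guard = 0 kHz
Channel bandwidth = 4 * 32 = 128 kHz
Guard bands = 3 gaps * 0 kHz = 0 kHz
Total = 128 + 0 = 128 kHz

128


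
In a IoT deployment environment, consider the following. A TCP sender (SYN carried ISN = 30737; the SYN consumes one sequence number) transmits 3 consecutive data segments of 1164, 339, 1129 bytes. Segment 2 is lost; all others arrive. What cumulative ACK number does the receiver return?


SYN uses sequence number 30737; first data byte = ISN + 1 = 30738.
Segment 1: SEQ = 30738, len = 1164 B, covers [30738, 31901]
Segment 2: SEQ = 31902, len = 339 B, covers [31902, 32240] [LOST]
Segment 3: SEQ = 32241, len = 1129 B, covers [32241, 33369]
In-order data received: bytes [30738, 31901] (segments 1..1).
Segment 2 missing -> gap begins at byte 31902; later segments buffered out of order.
Cumulative ACK = next expected in-order byte = 30738 + 1164 = 31902

31902


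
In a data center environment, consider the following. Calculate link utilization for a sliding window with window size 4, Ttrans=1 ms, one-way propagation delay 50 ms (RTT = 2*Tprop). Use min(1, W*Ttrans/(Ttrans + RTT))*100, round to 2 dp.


Given: W = 4, Ttrans = 1 ms, RTT = 100 ms (= 2 * Tprop, Tprop = 50 ms)
Cycle time = Ttrans + RTT = 1 + 100 = 101 ms (first packet sent until its ACK returns)
W * Ttrans = 4 * 1 = 4 ms of sending per cycle
W * Ttrans / (Ttrans + RTT) = 4 / 101 = 0.039604
U = min(1, 0.039604) = 0.039604
U% = 3.96%

3.96


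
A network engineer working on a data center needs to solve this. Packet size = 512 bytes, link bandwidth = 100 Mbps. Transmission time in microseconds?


Given: packet = 512 bytes, bandwidth = 100 Mbps
Packet in bits = 512 * 8 = 4096 bits
Bandwidth = 100 * 10^6 = 100000000 bps
Time = 4096 / 100000000 seconds
Time in us = 4096 * 10^6 / 100000000 = 40.96

40.96


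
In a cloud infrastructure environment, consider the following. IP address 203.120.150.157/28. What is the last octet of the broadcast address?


Given: IP = 203.120.150.157, prefix = /28
Host bits = 32 - 28 = 4
Network last octet = 157 AND mask = 144
Host part size = 2^4 - 1 = 15
Broadcast last octet = 144 OR 15 = 159

159


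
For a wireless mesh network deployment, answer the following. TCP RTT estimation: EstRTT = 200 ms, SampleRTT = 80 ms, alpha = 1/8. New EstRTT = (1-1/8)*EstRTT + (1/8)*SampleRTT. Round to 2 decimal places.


Given: EstRTT = 200 ms, SampleRTT = 80 ms, alpha = 1/8
New EstRTT = (1 - alpha) * EstRTT + alpha * SampleRTT
(7/8) * 200 = 175
(1/8) * 80 = 10
New EstRTT = 175 + 10 = 185 ms -> 185.00 ms (2 dp)

185.00


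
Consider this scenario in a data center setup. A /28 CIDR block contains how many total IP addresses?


Given: CIDR prefix /28
Host bits = 32 - 28 = 4
Total addresses = 2^4 = 16

16


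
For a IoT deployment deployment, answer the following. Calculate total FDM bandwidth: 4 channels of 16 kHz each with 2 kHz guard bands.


Given: 4 channels, 16 kHz each, guard = 2 kHz
Channel bandwidth = 4 * 16 = 64 kHz
Guard bands = 3 gaps * 2 kHz = 6 kHz
Total = 64 + 6 = 70 kHz

70


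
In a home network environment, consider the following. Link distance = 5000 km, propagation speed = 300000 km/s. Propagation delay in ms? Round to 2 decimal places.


Given: distance = 5000 km, speed = 300000 km/s
Delay = distance / speed = 5000 / 300000 seconds
Delay in ms = 5000 * 1000 / 300000
Delay = 16.6667 ms
Rounded to 2 dp = 16.67 ms

16.67


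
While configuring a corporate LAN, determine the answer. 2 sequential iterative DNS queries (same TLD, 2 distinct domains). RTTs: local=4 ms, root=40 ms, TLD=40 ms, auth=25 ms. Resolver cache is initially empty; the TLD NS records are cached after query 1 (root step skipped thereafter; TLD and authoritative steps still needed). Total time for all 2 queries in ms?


Lookup 1 (cold cache): local + root + TLD + auth = 4 + 40 + 40 + 25 = 109 ms
Lookups 2..2 (TLD NS cached -> skip root; new domain -> still ask TLD and auth): local + TLD + auth = 4 + 40 + 25 = 69 ms each
Remaining 1 lookups: 1 * 69 = 69 ms
Total = 109 + 69 = 178 ms

178


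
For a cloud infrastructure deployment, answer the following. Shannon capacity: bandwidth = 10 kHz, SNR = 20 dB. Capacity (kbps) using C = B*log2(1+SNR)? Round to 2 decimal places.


Given: B = 10 kHz, SNR = 20 dB
SNR linear = 10^(20/10) = 100
1 + SNR = 101
log2(101) = 6.6582114828
C = 10 * 1000 * 6.6582114828 = 66582.1148 bps
C = 66.582115 kbps -> 66.58 kbps (2 dp)

66.58


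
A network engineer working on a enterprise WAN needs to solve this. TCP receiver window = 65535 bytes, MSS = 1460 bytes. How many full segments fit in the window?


Given: RWND = 65535 bytes, MSS = 1460 bytes
Full segments = floor(RWND / MSS)
Full segments = floor(65535 / 1460)
Full segments = floor(44.887) = 44

44


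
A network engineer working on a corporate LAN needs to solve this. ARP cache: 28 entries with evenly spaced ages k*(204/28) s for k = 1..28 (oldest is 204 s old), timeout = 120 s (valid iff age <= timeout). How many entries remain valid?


Ages are k * 204/28 s for k = 1..28 (spacing = 7.2857 s).
Entry k is valid iff k * 204/28 <= 120 iff k <= 28 * 120 / 204 = 16.4706
n_valid = floor(16.4706) = 16
(n_stale = 28 - 16 = 12)

16


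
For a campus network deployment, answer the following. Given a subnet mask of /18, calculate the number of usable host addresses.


Given: subnet mask /18
Host bits = 32 - 18 = 14
Total addresses = 2^14 = 16384
Usable hosts = 16384 - 2 (network + broadcast) = 16382

16382


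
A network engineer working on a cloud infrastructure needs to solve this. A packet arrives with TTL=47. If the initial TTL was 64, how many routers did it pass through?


Given: initial TTL = 64, received TTL = 47
Hops = initial TTL - received TTL
Hops = 64 - 47 = 17

17


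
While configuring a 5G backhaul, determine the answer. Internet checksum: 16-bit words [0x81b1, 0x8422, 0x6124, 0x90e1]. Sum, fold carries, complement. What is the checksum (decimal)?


Given words: [0x81b1, 0x8422, 0x6124, 0x90e1]
Step 1: Sum all words
Raw sum = 33201 + 33826 + 24868 + 37089 = 128984
Step 2: Fold carry: (63448 + 1) = 63449
One's complement = ~63449 & 0xFFFF = 2086

2086


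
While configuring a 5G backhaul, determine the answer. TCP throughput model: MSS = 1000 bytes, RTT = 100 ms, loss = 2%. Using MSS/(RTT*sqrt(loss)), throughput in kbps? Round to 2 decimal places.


Given: MSS = 1000 bytes, RTT = 100 ms, loss = 2%
RTT in seconds = 100 / 1000 = 0.1
Loss rate = 2% = 0.02
sqrt(loss) = sqrt(0.02) = 0.141421356237
Throughput (bytes/s) = 1000 / (0.1 * 0.141421356237) = 70710.6781
Throughput (kbps) = 70710.6781 * 8 / 1000 = 565.685425 -> 565.69 kbps (2 dp)

565.69


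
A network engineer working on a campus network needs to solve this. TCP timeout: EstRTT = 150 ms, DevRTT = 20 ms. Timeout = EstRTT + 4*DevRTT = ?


Given: EstRTT = 150 ms, DevRTT = 20 ms
Timeout = EstRTT + 4 * DevRTT
4 * DevRTT = 4 * 20 = 80
Timeout = 150 + 80 = 230 ms

230


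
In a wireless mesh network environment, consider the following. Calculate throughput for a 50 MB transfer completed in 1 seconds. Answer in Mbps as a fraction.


Given: file = 50 MB, time = 1 s
File in Mb = 50 * 8 = 400 Mb
Throughput = 400 / 1 Mbps
Throughput = 400 Mbps

400


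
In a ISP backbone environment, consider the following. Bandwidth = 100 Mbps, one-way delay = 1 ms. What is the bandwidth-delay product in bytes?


Given: bandwidth = 100 Mbps, delay = 1 ms
BDP in bits = 100 * 10^6 * 1 / 1000
BDP in bits = 100000
BDP in bytes = 100000 / 8 = 12500

12500


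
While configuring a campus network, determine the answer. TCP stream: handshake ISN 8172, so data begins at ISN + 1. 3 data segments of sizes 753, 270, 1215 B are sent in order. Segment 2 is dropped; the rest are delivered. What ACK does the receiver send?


SYN uses sequence number 8172; first data byte = ISN + 1 = 8173.
Segment 1: SEQ = 8173, len = 753 B, covers [8173, 8925]
Segment 2: SEQ = 8926, len = 270 B, covers [8926, 9195] [LOST]
Segment 3: SEQ = 9196, len = 1215 B, covers [9196, 10410]
In-order data received: bytes [8173, 8925] (segments 1..1).
Segment 2 missing -> gap begins at byte 8926; later segments buffered out of order.
Cumulative ACK = next expected in-order byte = 8173 + 753 = 8926

8926
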